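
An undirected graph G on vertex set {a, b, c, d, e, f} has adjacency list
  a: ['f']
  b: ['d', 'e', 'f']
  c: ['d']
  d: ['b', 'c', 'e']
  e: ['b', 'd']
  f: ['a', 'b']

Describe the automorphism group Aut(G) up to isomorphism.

Degrees alone do not determine every vertex (e.g. a and c both have degree 1), but their neighbour-degree multisets differ: N(a) has degrees [2] while N(c) has degrees [3]. Repeating this refinement separates all vertices, so the only automorphism is the identity.

the trivial group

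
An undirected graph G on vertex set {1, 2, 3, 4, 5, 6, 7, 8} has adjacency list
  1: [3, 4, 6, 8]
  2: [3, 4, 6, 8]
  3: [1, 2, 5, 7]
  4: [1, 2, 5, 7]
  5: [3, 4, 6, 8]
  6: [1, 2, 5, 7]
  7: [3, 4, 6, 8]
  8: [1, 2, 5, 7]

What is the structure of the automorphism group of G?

G is 4-regular and bipartite with parts {3, 4, 6, 8} and {1, 2, 5, 7} (each part is independent and every cross-pair is an edge), so G = K_{4,4}. Each part can be permuted independently (S_4 × S_4) and the two equal-size parts can also be swapped, giving (S_4 × S_4) ⋊ Z_2 of order 2·(4!)² = 1152.

(S_4 × S_4) ⋊ Z_2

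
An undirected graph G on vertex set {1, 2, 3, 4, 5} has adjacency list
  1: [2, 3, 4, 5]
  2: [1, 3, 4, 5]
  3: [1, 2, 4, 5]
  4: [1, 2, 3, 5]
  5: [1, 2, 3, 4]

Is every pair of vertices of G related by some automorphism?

Every vertex has degree 4, so G is the complete graph K_5. Any permutation of the 5 vertices preserves K_5, so Aut(K_5) = S_5 of order 5! = 120. Under this action every vertex can be carried to every other, so G is vertex-transitive.

Yes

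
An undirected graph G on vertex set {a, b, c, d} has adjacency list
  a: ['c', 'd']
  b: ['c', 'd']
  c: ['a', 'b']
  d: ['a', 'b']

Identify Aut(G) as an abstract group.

Every vertex has degree 2 and the graph is connected, so G is the 4-cycle C_4. The automorphisms of the 4-cycle are exactly the symmetries of a regular 4-gon: the dihedral group D_4, |D_4| = 8.

the dihedral group of order 8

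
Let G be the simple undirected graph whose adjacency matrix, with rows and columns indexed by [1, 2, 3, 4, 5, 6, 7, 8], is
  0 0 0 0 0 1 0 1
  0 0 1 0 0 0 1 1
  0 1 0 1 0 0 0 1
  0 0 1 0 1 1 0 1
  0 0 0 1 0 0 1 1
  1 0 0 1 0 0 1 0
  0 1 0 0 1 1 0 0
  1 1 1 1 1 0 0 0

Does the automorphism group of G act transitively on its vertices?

Vertex 1 is the only vertex of degree 2, so every automorphism fixes it; G is not vertex-transitive.

No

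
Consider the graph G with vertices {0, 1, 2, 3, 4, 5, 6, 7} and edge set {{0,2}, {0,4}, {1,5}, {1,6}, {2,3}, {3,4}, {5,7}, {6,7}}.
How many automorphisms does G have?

128

G has two connected components, {0, 2, 3, 4} and {1, 5, 6, 7}; each is 2-regular, so G = C_4 ⊔ C_4. Aut of a disjoint union of two copies of C_4 is the wreath product D_4 ≀ Z_2, of order 2·8² = 128.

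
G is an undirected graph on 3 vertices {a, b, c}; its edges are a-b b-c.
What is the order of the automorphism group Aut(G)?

2

The degree sequence is [1, 2, 1]; the two degree-1 vertices a and c are the ends of a path, so G = P_3. The only nontrivial automorphism of a path is the end-to-end reflection, so Aut(G) ≅ Z_2.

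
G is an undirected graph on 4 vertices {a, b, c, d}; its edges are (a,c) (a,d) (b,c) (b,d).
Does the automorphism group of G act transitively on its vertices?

Yes

G is 2-regular and bipartite on 2^2 = 4 vertices with girth 4; it is the hypercube graph Q_2. Aut(Q_2) consists of the signed permutations of the 2 coordinate axes: 2! permutations times 2^2 sign flips, so |Aut| = 2^2·2! = 8. This group acts transitively on the 4 vertices.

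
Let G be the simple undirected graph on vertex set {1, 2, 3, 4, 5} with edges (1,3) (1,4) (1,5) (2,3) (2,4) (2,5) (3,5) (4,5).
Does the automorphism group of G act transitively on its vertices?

Vertex 5 is the only vertex of degree 4, so every automorphism fixes it; G is not vertex-transitive.

No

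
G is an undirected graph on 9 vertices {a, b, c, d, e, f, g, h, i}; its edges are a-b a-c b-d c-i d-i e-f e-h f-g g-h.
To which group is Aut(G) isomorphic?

D_4 × D_5

G has two connected components, {a, b, c, d, i} and {e, f, g, h}; each is 2-regular, so G = C_5 ⊔ C_4. No automorphism exchanges components of different sizes, hence Aut(G) is the direct product D_4 × D_5, order 80.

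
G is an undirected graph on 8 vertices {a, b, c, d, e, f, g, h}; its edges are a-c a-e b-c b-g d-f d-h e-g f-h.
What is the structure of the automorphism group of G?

G has two connected components, {a, b, c, e, g} and {d, f, h}; each is 2-regular, so G = C_5 ⊔ C_3. No automorphism exchanges components of different sizes, hence Aut(G) is the direct product D_5 × D_3, order 60.

D_5 × D_3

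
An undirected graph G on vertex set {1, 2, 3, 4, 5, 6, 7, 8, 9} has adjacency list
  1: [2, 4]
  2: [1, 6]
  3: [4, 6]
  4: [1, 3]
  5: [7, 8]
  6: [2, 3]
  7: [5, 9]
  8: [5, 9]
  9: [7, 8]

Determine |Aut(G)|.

80

G has two connected components, {1, 2, 3, 4, 6} and {5, 7, 8, 9}; each is 2-regular, so G = C_5 ⊔ C_4. The components are non-isomorphic (different sizes), so Aut(G) = Aut(C_4) × Aut(C_5) = D_4 × D_5 of order 8·10 = 80.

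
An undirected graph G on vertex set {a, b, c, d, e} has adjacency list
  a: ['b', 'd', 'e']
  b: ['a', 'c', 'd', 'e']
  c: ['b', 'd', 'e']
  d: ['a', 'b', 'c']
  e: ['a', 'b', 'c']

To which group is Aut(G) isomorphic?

the dihedral group of order 8

Vertex b is the unique vertex of degree 4; the remaining 4 vertices each have degree 3 and induce a cycle, so G is the wheel on 5 vertices with hub b. With the hub fixed, the remaining symmetry is that of the rim cycle C_4, giving the dihedral group D_4.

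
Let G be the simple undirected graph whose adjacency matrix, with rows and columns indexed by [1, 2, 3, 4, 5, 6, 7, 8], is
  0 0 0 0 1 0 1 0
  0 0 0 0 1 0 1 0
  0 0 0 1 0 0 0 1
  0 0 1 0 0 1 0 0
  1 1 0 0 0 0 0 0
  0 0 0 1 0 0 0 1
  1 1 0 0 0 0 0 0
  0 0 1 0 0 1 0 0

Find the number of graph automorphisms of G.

G has two connected components, {3, 4, 6, 8} and {1, 2, 5, 7}; each is 2-regular, so G = C_4 ⊔ C_4. With two isomorphic components, Aut(G) = Aut(C_4) ≀ S_2 = (D_4 × D_4) ⋊ Z_2: permute each cycle by D_4, then optionally swap the two cycles. Order 2·(2·4)² = 128.

128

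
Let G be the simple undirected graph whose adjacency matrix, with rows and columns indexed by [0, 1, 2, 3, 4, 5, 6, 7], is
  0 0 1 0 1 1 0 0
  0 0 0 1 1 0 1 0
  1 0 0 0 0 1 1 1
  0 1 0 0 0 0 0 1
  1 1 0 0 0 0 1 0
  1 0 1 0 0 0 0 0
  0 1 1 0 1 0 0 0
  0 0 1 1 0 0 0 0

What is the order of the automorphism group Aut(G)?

1

Degrees alone do not determine every vertex (e.g. 0 and 1 both have degree 3), but their neighbour-degree multisets differ: N(0) has degrees [2, 3, 4] while N(1) has degrees [2, 3, 3]. Repeating this refinement separates all vertices, so the only automorphism is the identity.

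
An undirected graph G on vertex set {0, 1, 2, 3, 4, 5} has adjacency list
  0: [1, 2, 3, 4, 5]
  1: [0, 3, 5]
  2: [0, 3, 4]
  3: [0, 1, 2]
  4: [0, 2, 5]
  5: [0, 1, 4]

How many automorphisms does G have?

10

Vertex 0 is the unique vertex of degree 5; the remaining 5 vertices each have degree 3 and induce a cycle, so G is the wheel on 6 vertices with hub 0. Every automorphism fixes the hub and acts on the rim 5-cycle, so Aut(G) ≅ Aut(C_5) = D_5 of order 10.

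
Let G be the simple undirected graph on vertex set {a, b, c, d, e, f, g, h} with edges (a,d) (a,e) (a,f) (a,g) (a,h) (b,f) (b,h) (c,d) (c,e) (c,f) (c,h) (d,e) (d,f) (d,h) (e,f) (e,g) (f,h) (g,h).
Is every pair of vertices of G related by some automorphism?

No

Vertex b is the only vertex of degree 2, so every automorphism fixes it; G is not vertex-transitive.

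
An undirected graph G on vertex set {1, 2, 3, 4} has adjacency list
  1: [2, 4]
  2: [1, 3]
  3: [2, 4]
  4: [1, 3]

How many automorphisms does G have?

G is 2-regular and bipartite on 2^2 = 4 vertices with girth 4; it is the hypercube graph Q_2. The symmetry group of the 2-cube is the hyperoctahedral group B_2 = Z_2 ≀ S_2, of order 2^2·2! = 8.

8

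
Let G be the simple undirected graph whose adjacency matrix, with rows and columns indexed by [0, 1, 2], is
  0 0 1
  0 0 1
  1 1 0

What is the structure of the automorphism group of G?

C_2

The degree sequence is [1, 1, 2]; the two degree-1 vertices 0 and 1 are the ends of a path, so G = P_3. A path has exactly one nontrivial symmetry — reversal — giving Aut(G) of order 2.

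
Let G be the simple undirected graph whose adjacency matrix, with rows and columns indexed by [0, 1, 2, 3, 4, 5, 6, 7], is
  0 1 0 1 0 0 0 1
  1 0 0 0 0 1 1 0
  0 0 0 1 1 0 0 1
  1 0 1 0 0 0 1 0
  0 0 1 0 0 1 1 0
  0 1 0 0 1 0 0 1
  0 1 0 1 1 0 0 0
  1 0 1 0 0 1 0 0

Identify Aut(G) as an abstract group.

G is 3-regular and bipartite on 2^3 = 8 vertices with girth 4; it is the hypercube graph Q_3. Aut(Q_3) consists of the signed permutations of the 3 coordinate axes: 3! permutations times 2^3 sign flips, so |Aut| = 2^3·3! = 48.

the hyperoctahedral group B_3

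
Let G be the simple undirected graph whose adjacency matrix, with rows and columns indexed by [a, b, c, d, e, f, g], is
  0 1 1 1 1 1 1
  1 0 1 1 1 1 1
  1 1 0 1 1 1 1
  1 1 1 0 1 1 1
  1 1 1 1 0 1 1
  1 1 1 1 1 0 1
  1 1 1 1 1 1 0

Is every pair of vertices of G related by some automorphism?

Every vertex has degree 6, so G is the complete graph K_7. Every bijection on the vertex set is an automorphism of K_7; hence Aut(K_7) ≅ S_7, order 5040. This group acts transitively on the 7 vertices.

Yes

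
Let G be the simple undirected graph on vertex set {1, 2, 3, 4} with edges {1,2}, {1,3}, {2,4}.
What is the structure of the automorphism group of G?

The degree sequence is [2, 2, 1, 1]; the two degree-1 vertices 3 and 4 are the ends of a path, so G = P_4. The only nontrivial automorphism of a path is the end-to-end reflection, so Aut(G) ≅ Z_2.

Z_2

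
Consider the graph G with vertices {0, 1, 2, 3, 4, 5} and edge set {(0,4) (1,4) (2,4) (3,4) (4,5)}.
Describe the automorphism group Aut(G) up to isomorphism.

Vertex 4 has degree 5 and every other vertex has degree 1, so G is the star K_{1,5} with centre 4. The 5 leaves are pairwise interchangeable while the centre is fixed, giving Aut(G) = S_5.

S_5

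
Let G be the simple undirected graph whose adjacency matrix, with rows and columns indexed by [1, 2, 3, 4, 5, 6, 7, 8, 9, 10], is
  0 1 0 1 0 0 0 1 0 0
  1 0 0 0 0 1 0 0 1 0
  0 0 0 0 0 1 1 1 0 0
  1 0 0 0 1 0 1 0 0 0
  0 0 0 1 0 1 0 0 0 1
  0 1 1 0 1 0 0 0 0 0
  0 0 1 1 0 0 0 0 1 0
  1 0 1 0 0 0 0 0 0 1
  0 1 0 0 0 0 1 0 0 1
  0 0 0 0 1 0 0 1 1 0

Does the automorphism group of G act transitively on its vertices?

Yes

G is 3-regular on 10 vertices with no triangles and no 4-cycles (girth 5): this is the Petersen graph. Viewing the Petersen graph as the Kneser graph K(5,2) — vertices are 2-subsets of {1,…,5}, edges join disjoint pairs — its automorphisms are exactly the permutations of the 5-element set, so Aut ≅ S_5 of order 120. This group acts transitively on the 10 vertices.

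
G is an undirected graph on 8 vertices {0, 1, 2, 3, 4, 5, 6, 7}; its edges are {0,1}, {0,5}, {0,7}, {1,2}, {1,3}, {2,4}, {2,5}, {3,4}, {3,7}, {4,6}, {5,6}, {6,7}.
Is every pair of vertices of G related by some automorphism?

G is 3-regular and bipartite on 2^3 = 8 vertices with girth 4; it is the hypercube graph Q_3. Aut(Q_3) consists of the signed permutations of the 3 coordinate axes: 3! permutations times 2^3 sign flips, so |Aut| = 2^3·3! = 48. Under this action every vertex can be carried to every other, so G is vertex-transitive.

Yes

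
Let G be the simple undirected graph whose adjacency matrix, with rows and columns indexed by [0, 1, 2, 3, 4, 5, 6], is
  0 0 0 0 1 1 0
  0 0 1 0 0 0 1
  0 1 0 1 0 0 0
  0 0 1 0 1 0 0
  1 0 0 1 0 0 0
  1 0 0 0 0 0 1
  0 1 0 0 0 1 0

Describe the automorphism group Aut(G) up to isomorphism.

Every vertex has degree 2 and the graph is connected, so G is the 7-cycle C_7. C_7 has 7 rotations and 7 reflections, so Aut(C_7) ≅ D_7 of order 14.

the dihedral group of order 14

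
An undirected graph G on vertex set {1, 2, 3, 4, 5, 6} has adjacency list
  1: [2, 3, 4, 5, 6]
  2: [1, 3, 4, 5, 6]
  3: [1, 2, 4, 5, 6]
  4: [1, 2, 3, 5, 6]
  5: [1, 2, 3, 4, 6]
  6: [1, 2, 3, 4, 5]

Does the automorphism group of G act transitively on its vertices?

Every vertex has degree 5, so G is the complete graph K_6. Every bijection on the vertex set is an automorphism of K_6; hence Aut(K_6) ≅ S_6, order 720. This group acts transitively on the 6 vertices.

Yes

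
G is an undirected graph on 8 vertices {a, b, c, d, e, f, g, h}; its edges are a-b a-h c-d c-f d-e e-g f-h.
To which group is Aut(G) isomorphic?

C_2

The degree sequence is [2, 1, 2, 2, 2, 2, 1, 2]; the two degree-1 vertices b and g are the ends of a path, so G = P_8. The only nontrivial automorphism of a path is the end-to-end reflection, so Aut(G) ≅ Z_2.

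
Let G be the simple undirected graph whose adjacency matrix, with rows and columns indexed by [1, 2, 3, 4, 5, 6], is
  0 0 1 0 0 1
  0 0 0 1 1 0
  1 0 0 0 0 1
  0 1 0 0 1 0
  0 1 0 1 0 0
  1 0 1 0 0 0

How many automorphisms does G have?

72

G has two connected components, {2, 4, 5} and {1, 3, 6}; each is 2-regular, so G = C_3 ⊔ C_3. Aut of a disjoint union of two copies of C_3 is the wreath product D_3 ≀ Z_2, of order 2·6² = 72.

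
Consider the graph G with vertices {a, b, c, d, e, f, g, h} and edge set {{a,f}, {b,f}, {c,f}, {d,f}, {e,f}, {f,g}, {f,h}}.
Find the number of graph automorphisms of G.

Vertex f has degree 7 and every other vertex has degree 1, so G is the star K_{1,7} with centre f. The 7 leaves are pairwise interchangeable while the centre is fixed, giving Aut(G) = S_7.

5040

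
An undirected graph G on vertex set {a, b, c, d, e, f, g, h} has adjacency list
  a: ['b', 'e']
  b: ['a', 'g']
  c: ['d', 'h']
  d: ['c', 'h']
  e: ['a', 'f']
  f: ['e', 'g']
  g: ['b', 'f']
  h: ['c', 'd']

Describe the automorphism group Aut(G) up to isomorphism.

G has two connected components, {a, b, e, f, g} and {c, d, h}; each is 2-regular, so G = C_5 ⊔ C_3. The components are non-isomorphic (different sizes), so Aut(G) = Aut(C_5) × Aut(C_3) = D_5 × D_3 of order 10·6 = 60.

D_5 × D_3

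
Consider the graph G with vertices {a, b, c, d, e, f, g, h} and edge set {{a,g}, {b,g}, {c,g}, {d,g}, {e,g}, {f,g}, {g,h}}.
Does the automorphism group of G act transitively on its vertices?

No

Vertex g is the only vertex of degree 7, so every automorphism fixes it; G is not vertex-transitive.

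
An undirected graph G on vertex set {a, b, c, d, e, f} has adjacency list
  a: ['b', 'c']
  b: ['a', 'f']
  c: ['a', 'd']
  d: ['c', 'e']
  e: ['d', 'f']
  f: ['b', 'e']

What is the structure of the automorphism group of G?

D_6

G is 2-regular and connected on 6 vertices, i.e. the cycle C_6. The automorphisms of the 6-cycle are exactly the symmetries of a regular 6-gon: the dihedral group D_6, |D_6| = 12.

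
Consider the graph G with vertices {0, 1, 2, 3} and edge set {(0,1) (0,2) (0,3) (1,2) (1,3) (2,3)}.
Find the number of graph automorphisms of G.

24

All 4 vertices are pairwise adjacent: G = K_4. Every bijection on the vertex set is an automorphism of K_4; hence Aut(K_4) ≅ S_4, order 24.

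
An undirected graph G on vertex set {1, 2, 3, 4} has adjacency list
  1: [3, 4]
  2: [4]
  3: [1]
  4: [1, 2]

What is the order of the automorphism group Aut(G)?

2

The degree sequence is [2, 1, 1, 2]; the two degree-1 vertices 2 and 3 are the ends of a path, so G = P_4. A path has exactly one nontrivial symmetry — reversal — giving Aut(G) of order 2.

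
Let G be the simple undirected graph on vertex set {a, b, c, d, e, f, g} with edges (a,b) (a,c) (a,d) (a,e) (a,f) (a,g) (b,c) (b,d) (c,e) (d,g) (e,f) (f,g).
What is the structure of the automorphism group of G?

the dihedral group of order 12

Vertex a is the unique vertex of degree 6; the remaining 6 vertices each have degree 3 and induce a cycle, so G is the wheel on 7 vertices with hub a. Every automorphism fixes the hub and acts on the rim 6-cycle, so Aut(G) ≅ Aut(C_6) = D_6 of order 12.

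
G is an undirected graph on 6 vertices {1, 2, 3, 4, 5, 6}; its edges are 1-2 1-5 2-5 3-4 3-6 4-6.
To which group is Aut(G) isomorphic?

D_3 ≀ Z_2

G has two connected components, {3, 4, 6} and {1, 2, 5}; each is 2-regular, so G = C_3 ⊔ C_3. Aut of a disjoint union of two copies of C_3 is the wreath product D_3 ≀ Z_2, of order 2·6² = 72.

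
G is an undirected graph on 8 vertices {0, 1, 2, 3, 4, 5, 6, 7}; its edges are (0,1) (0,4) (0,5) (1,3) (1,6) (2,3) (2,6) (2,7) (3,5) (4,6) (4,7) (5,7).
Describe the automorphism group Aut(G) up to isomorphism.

G is 3-regular and bipartite on 2^3 = 8 vertices with girth 4; it is the hypercube graph Q_3. The symmetry group of the 3-cube is the hyperoctahedral group B_3 = Z_2 ≀ S_3, of order 2^3·3! = 48.

Z_2^3 ⋊ S_3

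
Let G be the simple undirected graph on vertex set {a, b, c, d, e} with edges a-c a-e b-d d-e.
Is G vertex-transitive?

No

Automorphisms preserve degree, but G has vertices of degree 1 and vertices of degree 2; no automorphism maps one to the other, so G is not vertex-transitive.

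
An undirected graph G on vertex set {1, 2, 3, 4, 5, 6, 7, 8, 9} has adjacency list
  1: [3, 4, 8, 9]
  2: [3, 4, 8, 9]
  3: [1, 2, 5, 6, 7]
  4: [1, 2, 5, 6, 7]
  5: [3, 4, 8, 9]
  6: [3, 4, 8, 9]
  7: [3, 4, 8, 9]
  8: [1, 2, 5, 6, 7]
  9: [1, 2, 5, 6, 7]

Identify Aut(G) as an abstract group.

The vertices split by degree into {3, 4, 8, 9} (degree 5) and {1, 2, 5, 6, 7} (degree 4); every edge runs between the two parts, so G is the complete bipartite graph K_{4,5}. Automorphisms preserve the bipartition setwise (since the parts differ in size) and act as S_5 × S_4 within it; |Aut| = 2880.

S_5 × S_4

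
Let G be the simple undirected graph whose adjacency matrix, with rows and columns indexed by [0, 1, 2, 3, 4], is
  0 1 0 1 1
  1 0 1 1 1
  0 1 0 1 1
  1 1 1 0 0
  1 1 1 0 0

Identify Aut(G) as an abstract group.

D_4

Vertex 1 is the unique vertex of degree 4; the remaining 4 vertices each have degree 3 and induce a cycle, so G is the wheel on 5 vertices with hub 1. With the hub fixed, the remaining symmetry is that of the rim cycle C_4, giving the dihedral group D_4.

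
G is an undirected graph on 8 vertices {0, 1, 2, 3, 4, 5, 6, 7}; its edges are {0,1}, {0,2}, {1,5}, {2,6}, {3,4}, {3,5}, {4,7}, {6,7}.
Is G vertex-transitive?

Yes

Every vertex has degree 2 and the graph is connected, so G is the 8-cycle C_8. C_8 has 8 rotations and 8 reflections, so Aut(C_8) ≅ D_8 of order 16. Under this action every vertex can be carried to every other, so G is vertex-transitive.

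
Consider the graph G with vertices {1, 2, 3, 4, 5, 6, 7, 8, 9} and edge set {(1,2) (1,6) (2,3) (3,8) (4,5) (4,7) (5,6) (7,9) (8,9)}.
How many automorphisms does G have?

18

G is 2-regular and connected on 9 vertices, i.e. the cycle C_9. The automorphisms of the 9-cycle are exactly the symmetries of a regular 9-gon: the dihedral group D_9, |D_9| = 18.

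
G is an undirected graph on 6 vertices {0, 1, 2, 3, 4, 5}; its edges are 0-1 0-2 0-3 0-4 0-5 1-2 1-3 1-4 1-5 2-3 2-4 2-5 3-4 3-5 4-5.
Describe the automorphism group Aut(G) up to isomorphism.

All 6 vertices are pairwise adjacent: G = K_6. Any permutation of the 6 vertices preserves K_6, so Aut(K_6) = S_6 of order 6! = 720.

the symmetric group on 6 letters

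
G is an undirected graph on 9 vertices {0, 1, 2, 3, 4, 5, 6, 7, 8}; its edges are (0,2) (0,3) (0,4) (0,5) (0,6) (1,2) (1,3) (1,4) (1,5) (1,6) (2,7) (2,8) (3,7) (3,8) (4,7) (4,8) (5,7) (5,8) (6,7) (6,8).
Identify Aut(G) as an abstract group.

S_5 × S_4

The vertices split by degree into {0, 1, 7, 8} (degree 5) and {2, 3, 4, 5, 6} (degree 4); every edge runs between the two parts, so G is the complete bipartite graph K_{4,5}. Automorphisms preserve the bipartition setwise (since the parts differ in size) and act as S_5 × S_4 within it; |Aut| = 2880.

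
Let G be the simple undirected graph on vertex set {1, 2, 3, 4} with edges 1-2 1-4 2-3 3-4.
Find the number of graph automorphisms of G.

G is 2-regular and bipartite on 2^2 = 4 vertices with girth 4; it is the hypercube graph Q_2. Aut(Q_2) consists of the signed permutations of the 2 coordinate axes: 2! permutations times 2^2 sign flips, so |Aut| = 2^2·2! = 8.

8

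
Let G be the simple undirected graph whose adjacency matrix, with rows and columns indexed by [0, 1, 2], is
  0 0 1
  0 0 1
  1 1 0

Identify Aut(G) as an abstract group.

Z_2

The degree sequence is [1, 1, 2]; the two degree-1 vertices 0 and 1 are the ends of a path, so G = P_3. The only nontrivial automorphism of a path is the end-to-end reflection, so Aut(G) ≅ Z_2.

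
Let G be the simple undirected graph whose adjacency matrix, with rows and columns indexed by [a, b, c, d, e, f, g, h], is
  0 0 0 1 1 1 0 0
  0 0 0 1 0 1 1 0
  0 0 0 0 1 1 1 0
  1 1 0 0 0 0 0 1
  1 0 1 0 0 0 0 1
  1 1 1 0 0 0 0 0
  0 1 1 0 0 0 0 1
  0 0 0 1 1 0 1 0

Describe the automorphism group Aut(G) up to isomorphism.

G is 3-regular and bipartite on 2^3 = 8 vertices with girth 4; it is the hypercube graph Q_3. Aut(Q_3) consists of the signed permutations of the 3 coordinate axes: 3! permutations times 2^3 sign flips, so |Aut| = 2^3·3! = 48.

Z_2^3 ⋊ S_3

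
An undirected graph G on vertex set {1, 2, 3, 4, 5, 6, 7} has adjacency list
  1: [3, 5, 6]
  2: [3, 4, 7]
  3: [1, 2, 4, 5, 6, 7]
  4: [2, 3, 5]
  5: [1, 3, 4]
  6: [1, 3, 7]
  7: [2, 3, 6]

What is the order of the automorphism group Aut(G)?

Vertex 3 is the unique vertex of degree 6; the remaining 6 vertices each have degree 3 and induce a cycle, so G is the wheel on 7 vertices with hub 3. With the hub fixed, the remaining symmetry is that of the rim cycle C_6, giving the dihedral group D_6.

12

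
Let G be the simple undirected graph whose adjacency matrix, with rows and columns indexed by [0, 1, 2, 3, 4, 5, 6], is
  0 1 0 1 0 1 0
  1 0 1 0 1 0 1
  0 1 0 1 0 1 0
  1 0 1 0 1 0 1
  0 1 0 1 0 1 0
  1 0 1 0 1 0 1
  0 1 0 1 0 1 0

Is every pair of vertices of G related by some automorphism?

No

Automorphisms preserve degree, but G has vertices of degree 3 and vertices of degree 4; no automorphism maps one to the other, so G is not vertex-transitive.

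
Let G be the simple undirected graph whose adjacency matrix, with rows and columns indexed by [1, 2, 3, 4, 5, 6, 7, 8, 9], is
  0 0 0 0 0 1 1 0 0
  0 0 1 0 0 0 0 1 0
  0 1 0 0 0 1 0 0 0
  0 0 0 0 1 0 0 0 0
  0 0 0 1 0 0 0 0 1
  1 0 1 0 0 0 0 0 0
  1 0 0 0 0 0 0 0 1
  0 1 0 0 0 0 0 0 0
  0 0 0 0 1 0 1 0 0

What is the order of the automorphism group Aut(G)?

The degree sequence is [2, 2, 2, 1, 2, 2, 2, 1, 2]; the two degree-1 vertices 4 and 8 are the ends of a path, so G = P_9. The only nontrivial automorphism of a path is the end-to-end reflection, so Aut(G) ≅ Z_2.

2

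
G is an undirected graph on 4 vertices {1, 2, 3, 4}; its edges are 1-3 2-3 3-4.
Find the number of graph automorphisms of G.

Vertex 3 has degree 3 and every other vertex has degree 1, so G is the star K_{1,3} with centre 3. The 3 leaves are pairwise interchangeable while the centre is fixed, giving Aut(G) = S_3.

6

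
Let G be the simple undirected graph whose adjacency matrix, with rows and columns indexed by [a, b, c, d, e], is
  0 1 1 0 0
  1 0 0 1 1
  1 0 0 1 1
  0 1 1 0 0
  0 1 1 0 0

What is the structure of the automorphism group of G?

S_2 × S_3

The vertices split by degree into {b, c} (degree 3) and {a, d, e} (degree 2); every edge runs between the two parts, so G is the complete bipartite graph K_{2,3}. The parts have unequal sizes, so no automorphism swaps them; each part is permuted independently, giving S_2 × S_3 of order 2!·3! = 12.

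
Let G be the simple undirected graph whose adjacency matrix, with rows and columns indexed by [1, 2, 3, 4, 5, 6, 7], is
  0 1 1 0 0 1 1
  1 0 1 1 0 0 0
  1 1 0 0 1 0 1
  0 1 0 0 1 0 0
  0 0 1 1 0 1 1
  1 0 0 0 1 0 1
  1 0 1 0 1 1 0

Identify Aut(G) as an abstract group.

1

The degree sequence is [4, 3, 4, 2, 4, 3, 4]. Checking the degree-preserving permutations of the vertex set shows that none except the identity preserves every edge, so Aut(G) is trivial.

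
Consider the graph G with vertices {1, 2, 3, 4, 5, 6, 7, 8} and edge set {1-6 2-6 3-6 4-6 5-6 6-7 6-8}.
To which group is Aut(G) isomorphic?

Vertex 6 has degree 7 and every other vertex has degree 1, so G is the star K_{1,7} with centre 6. Any automorphism fixes the centre and permutes the 7 leaves freely, so Aut(G) ≅ S_7 of order 7! = 5040.

the symmetric group on 7 letters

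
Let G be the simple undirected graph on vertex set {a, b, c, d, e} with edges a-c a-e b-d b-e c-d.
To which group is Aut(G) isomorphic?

the dihedral group of order 10

Every vertex has degree 2 and the graph is connected, so G is the 5-cycle C_5. The automorphisms of the 5-cycle are exactly the symmetries of a regular 5-gon: the dihedral group D_5, |D_5| = 10.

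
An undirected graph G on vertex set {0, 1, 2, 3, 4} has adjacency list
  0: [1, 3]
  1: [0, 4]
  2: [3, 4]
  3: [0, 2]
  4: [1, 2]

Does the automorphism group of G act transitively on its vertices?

Every vertex has degree 2 and the graph is connected, so G is the 5-cycle C_5. The automorphisms of the 5-cycle are exactly the symmetries of a regular 5-gon: the dihedral group D_5, |D_5| = 10. This group acts transitively on the 5 vertices.

Yes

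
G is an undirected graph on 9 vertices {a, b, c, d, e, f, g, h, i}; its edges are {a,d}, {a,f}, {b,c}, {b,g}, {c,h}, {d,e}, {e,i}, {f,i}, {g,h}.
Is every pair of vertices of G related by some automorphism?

G has two connected components, {a, d, e, f, i} and {b, c, g, h}; each is 2-regular, so G = C_5 ⊔ C_4. The orbit of a under Aut(G) is {a, d, e, f, i}, which does not contain b, so G is not vertex-transitive.

No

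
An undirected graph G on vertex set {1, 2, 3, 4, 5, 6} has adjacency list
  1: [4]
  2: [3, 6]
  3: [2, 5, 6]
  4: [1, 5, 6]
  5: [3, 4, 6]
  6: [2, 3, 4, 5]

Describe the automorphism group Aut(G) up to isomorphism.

Degrees alone do not determine every vertex (e.g. 3 and 4 both have degree 3), but their neighbour-degree multisets differ: N(3) has degrees [2, 3, 4] while N(4) has degrees [1, 3, 4]. Repeating this refinement separates all vertices, so the only automorphism is the identity.

the trivial group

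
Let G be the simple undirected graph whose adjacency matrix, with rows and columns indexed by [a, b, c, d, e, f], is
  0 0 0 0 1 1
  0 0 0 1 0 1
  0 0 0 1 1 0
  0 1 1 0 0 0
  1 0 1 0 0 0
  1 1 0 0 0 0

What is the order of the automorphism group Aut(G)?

12

G is 2-regular and connected on 6 vertices, i.e. the cycle C_6. The automorphisms of the 6-cycle are exactly the symmetries of a regular 6-gon: the dihedral group D_6, |D_6| = 12.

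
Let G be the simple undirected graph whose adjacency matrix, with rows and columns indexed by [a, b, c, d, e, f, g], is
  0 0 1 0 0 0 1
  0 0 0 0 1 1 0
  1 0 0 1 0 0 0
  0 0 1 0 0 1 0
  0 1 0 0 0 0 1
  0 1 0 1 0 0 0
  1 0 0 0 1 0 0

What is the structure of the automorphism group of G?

the dihedral group of order 14

Every vertex has degree 2 and the graph is connected, so G is the 7-cycle C_7. C_7 has 7 rotations and 7 reflections, so Aut(C_7) ≅ D_7 of order 14.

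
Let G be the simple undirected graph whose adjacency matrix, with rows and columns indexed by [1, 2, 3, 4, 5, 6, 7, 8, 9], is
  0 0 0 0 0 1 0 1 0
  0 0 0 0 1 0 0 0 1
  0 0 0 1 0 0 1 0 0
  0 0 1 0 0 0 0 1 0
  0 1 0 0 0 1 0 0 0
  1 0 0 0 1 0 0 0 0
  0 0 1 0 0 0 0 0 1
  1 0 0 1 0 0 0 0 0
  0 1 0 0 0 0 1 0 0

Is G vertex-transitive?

G is 2-regular and connected on 9 vertices, i.e. the cycle C_9. The automorphisms of the 9-cycle are exactly the symmetries of a regular 9-gon: the dihedral group D_9, |D_9| = 18. This group acts transitively on the 9 vertices.

Yes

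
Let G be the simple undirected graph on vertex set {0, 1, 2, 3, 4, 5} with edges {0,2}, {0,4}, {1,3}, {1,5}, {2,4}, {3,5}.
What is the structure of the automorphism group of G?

G has two connected components, {1, 3, 5} and {0, 2, 4}; each is 2-regular, so G = C_3 ⊔ C_3. Aut of a disjoint union of two copies of C_3 is the wreath product D_3 ≀ Z_2, of order 2·6² = 72.

D_3 ≀ Z_2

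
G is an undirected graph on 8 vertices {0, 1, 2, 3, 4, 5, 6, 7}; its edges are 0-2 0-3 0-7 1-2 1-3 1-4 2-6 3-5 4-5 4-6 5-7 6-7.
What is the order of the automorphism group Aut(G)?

G is 3-regular and bipartite on 2^3 = 8 vertices with girth 4; it is the hypercube graph Q_3. Aut(Q_3) consists of the signed permutations of the 3 coordinate axes: 3! permutations times 2^3 sign flips, so |Aut| = 2^3·3! = 48.

48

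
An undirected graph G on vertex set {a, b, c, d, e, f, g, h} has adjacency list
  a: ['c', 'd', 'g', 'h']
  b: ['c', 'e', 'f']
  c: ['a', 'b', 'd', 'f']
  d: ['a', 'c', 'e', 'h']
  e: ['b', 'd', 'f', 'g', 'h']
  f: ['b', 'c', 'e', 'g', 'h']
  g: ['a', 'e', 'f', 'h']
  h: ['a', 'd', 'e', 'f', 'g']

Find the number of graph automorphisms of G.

The degree sequence is [4, 3, 4, 4, 5, 5, 4, 5]. Checking the degree-preserving permutations of the vertex set shows that none except the identity preserves every edge, so Aut(G) is trivial.

1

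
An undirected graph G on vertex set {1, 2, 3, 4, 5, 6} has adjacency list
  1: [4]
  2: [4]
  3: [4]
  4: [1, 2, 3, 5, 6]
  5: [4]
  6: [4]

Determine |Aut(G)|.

120

Vertex 4 has degree 5 and every other vertex has degree 1, so G is the star K_{1,5} with centre 4. Any automorphism fixes the centre and permutes the 5 leaves freely, so Aut(G) ≅ S_5 of order 5! = 120.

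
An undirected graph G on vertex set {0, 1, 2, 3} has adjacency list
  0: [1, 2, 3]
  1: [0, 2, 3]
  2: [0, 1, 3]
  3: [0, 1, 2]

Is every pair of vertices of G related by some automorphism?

Yes

Every vertex has degree 3, so G is the complete graph K_4. Any permutation of the 4 vertices preserves K_4, so Aut(K_4) = S_4 of order 4! = 24. Under this action every vertex can be carried to every other, so G is vertex-transitive.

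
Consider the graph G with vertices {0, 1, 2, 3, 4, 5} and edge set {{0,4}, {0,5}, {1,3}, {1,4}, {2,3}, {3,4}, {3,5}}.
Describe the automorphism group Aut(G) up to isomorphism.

{e}

Degrees alone do not determine every vertex (e.g. 0 and 1 both have degree 2), but their neighbour-degree multisets differ: N(0) has degrees [2, 3] while N(1) has degrees [3, 4]. Repeating this refinement separates all vertices, so the only automorphism is the identity.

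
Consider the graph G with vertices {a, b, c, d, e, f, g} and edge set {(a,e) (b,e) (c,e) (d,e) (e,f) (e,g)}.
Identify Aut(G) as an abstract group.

Vertex e has degree 6 and every other vertex has degree 1, so G is the star K_{1,6} with centre e. The 6 leaves are pairwise interchangeable while the centre is fixed, giving Aut(G) = S_6.

S_6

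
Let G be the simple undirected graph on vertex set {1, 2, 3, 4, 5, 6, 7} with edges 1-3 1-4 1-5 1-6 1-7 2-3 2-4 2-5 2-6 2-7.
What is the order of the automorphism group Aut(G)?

The vertices split by degree into {1, 2} (degree 5) and {3, 4, 5, 6, 7} (degree 2); every edge runs between the two parts, so G is the complete bipartite graph K_{2,5}. Automorphisms preserve the bipartition setwise (since the parts differ in size) and act as S_5 × S_2 within it; |Aut| = 240.

240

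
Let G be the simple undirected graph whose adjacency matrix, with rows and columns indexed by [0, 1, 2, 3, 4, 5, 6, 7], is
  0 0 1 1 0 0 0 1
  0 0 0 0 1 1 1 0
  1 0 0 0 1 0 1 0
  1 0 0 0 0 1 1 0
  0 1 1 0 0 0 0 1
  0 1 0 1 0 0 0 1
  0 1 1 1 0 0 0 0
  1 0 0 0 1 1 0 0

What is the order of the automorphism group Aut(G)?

48

G is 3-regular and bipartite on 2^3 = 8 vertices with girth 4; it is the hypercube graph Q_3. Aut(Q_3) consists of the signed permutations of the 3 coordinate axes: 3! permutations times 2^3 sign flips, so |Aut| = 2^3·3! = 48.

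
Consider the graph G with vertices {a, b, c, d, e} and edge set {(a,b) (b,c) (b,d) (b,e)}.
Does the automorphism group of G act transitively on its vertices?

Vertex b is the only vertex of degree 4, so every automorphism fixes it; G is not vertex-transitive.

No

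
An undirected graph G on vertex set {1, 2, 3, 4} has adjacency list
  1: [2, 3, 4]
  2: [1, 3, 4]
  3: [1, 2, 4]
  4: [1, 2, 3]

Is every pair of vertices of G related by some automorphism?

All 4 vertices are pairwise adjacent: G = K_4. Any permutation of the 4 vertices preserves K_4, so Aut(K_4) = S_4 of order 4! = 24. This group acts transitively on the 4 vertices.

Yes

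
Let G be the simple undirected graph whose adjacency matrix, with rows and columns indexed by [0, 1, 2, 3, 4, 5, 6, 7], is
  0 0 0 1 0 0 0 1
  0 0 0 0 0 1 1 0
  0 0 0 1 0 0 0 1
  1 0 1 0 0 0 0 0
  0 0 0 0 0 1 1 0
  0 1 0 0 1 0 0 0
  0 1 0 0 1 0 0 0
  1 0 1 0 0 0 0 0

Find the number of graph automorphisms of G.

128

G has two connected components, {1, 4, 5, 6} and {0, 2, 3, 7}; each is 2-regular, so G = C_4 ⊔ C_4. With two isomorphic components, Aut(G) = Aut(C_4) ≀ S_2 = (D_4 × D_4) ⋊ Z_2: permute each cycle by D_4, then optionally swap the two cycles. Order 2·(2·4)² = 128.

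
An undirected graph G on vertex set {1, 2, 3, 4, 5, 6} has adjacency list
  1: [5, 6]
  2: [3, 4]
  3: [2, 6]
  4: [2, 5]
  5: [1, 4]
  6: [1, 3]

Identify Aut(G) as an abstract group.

Every vertex has degree 2 and the graph is connected, so G is the 6-cycle C_6. C_6 has 6 rotations and 6 reflections, so Aut(C_6) ≅ D_6 of order 12.

the dihedral group of order 12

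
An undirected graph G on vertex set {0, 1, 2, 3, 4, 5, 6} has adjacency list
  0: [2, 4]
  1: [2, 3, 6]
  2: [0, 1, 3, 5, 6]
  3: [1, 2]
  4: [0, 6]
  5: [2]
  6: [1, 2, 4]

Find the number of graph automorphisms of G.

The degree sequence is [2, 3, 5, 2, 2, 1, 3]. Checking the degree-preserving permutations of the vertex set shows that none except the identity preserves every edge, so Aut(G) is trivial.

1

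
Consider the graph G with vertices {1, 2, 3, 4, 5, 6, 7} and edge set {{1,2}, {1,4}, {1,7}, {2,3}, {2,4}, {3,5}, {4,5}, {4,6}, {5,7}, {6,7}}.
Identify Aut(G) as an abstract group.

The degree sequence is [3, 3, 2, 4, 3, 2, 3]. Checking the degree-preserving permutations of the vertex set shows that none except the identity preserves every edge, so Aut(G) is trivial.

the trivial group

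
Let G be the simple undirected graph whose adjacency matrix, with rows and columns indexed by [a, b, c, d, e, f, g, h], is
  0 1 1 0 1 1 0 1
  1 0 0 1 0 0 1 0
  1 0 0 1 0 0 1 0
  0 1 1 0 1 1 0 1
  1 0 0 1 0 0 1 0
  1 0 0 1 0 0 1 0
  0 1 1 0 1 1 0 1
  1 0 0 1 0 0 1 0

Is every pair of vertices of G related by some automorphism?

No

Automorphisms preserve degree, but G has vertices of degree 3 and vertices of degree 5; no automorphism maps one to the other, so G is not vertex-transitive.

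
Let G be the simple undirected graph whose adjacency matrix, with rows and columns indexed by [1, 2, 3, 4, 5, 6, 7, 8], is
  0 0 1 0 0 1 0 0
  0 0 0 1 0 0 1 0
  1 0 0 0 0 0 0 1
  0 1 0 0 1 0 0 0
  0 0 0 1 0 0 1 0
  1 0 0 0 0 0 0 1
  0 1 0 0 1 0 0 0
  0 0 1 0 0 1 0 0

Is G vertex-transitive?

Yes

G has two connected components, {1, 3, 6, 8} and {2, 4, 5, 7}; each is 2-regular, so G = C_4 ⊔ C_4. With two isomorphic components, Aut(G) = Aut(C_4) ≀ S_2 = (D_4 × D_4) ⋊ Z_2: permute each cycle by D_4, then optionally swap the two cycles. Order 2·(2·4)² = 128. Under this action every vertex can be carried to every other, so G is vertex-transitive.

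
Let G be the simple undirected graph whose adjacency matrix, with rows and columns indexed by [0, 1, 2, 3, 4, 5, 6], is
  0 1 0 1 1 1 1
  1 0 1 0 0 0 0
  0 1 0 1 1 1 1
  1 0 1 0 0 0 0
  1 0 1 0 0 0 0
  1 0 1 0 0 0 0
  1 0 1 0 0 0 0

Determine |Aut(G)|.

The vertices split by degree into {0, 2} (degree 5) and {1, 3, 4, 5, 6} (degree 2); every edge runs between the two parts, so G is the complete bipartite graph K_{2,5}. The parts have unequal sizes, so no automorphism swaps them; each part is permuted independently, giving S_5 × S_2 of order 5!·2! = 240.

240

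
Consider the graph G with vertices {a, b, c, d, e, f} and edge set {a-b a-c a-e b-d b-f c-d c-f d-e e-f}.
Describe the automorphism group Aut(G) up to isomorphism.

G is 3-regular and bipartite with parts {a, d, f} and {b, c, e} (each part is independent and every cross-pair is an edge), so G = K_{3,3}. Aut(K_{3,3}) is the wreath product S_3 ≀ Z_2: permute within each part, then optionally swap the parts; |Aut| = 2·(3!)² = 72.

(S_3 × S_3) ⋊ Z_2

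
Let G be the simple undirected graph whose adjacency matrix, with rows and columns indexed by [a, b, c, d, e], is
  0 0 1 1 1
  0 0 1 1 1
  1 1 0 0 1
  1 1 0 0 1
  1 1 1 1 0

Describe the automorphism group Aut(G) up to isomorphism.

Vertex e is the unique vertex of degree 4; the remaining 4 vertices each have degree 3 and induce a cycle, so G is the wheel on 5 vertices with hub e. Every automorphism fixes the hub and acts on the rim 4-cycle, so Aut(G) ≅ Aut(C_4) = D_4 of order 8.

the dihedral group of order 8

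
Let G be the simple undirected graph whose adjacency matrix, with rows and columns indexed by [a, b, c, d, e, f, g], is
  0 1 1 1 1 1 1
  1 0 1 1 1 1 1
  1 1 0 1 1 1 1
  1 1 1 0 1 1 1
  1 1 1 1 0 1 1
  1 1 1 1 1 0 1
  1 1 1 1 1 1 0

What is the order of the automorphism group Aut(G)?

All 7 vertices are pairwise adjacent: G = K_7. Every bijection on the vertex set is an automorphism of K_7; hence Aut(K_7) ≅ S_7, order 5040.

5040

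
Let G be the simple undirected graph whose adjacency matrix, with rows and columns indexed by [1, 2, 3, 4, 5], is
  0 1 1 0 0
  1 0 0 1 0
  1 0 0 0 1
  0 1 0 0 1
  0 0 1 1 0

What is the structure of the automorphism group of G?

D_5

G is 2-regular and connected on 5 vertices, i.e. the cycle C_5. C_5 has 5 rotations and 5 reflections, so Aut(C_5) ≅ D_5 of order 10.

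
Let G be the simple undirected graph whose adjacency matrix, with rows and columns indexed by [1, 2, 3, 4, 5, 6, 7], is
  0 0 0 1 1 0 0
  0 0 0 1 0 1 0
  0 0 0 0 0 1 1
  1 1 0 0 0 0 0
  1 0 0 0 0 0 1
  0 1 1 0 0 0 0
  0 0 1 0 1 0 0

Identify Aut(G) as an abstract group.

D_7

Every vertex has degree 2 and the graph is connected, so G is the 7-cycle C_7. The automorphisms of the 7-cycle are exactly the symmetries of a regular 7-gon: the dihedral group D_7, |D_7| = 14.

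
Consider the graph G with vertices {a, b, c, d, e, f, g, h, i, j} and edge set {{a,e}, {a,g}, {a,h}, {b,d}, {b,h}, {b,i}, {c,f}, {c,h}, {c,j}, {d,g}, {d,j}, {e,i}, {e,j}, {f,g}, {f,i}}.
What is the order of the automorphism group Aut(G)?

G is 3-regular on 10 vertices with no triangles and no 4-cycles (girth 5): this is the Petersen graph. It is a classical fact that the Petersen graph has automorphism group S_5 (order 120), arising from its description as the Kneser graph K(5,2).

120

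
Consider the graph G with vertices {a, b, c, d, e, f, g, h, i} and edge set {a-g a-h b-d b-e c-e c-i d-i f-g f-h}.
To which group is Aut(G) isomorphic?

G has two connected components, {b, c, d, e, i} and {a, f, g, h}; each is 2-regular, so G = C_5 ⊔ C_4. No automorphism exchanges components of different sizes, hence Aut(G) is the direct product D_5 × D_4, order 80.

D_5 × D_4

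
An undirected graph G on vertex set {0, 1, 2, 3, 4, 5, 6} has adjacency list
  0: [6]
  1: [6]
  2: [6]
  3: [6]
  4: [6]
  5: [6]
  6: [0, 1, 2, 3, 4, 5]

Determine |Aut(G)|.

Vertex 6 has degree 6 and every other vertex has degree 1, so G is the star K_{1,6} with centre 6. Any automorphism fixes the centre and permutes the 6 leaves freely, so Aut(G) ≅ S_6 of order 6! = 720.

720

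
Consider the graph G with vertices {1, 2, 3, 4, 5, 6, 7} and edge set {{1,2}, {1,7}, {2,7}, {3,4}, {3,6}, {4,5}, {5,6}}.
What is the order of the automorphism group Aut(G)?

G has two connected components, {3, 4, 5, 6} and {1, 2, 7}; each is 2-regular, so G = C_4 ⊔ C_3. No automorphism exchanges components of different sizes, hence Aut(G) is the direct product D_3 × D_4, order 48.

48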